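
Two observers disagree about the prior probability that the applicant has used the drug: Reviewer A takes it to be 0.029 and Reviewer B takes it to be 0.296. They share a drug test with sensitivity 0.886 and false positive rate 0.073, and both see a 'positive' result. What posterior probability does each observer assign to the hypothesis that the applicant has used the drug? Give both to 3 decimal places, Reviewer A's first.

Reviewer A: 0.266; Reviewer B: 0.836

P('+'|H) = 0.886, P('+'|¬H) = 0.073.
Reviewer A: numerator 0.886·0.029 = 0.025694; evidence = 0.025694+0.073·0.971 = 0.096577; posterior = 0.266.
Reviewer B: numerator 0.886·0.296 = 0.26226; evidence = 0.26226+0.073·0.704 = 0.31365; posterior = 0.836.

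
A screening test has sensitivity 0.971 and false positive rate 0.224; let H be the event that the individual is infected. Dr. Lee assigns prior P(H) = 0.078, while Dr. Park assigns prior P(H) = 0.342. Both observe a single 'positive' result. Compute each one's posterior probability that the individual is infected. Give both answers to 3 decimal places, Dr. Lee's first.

P('+'|H) = 0.971, P('+'|¬H) = 0.224.
Dr. Lee: numerator 0.971·0.078 = 0.075738; evidence = 0.075738+0.224·0.922 = 0.28227; posterior = 0.268.
Dr. Park: numerator 0.971·0.342 = 0.33208; evidence = 0.33208+0.224·0.658 = 0.47947; posterior = 0.693.

Dr. Lee: 0.268; Dr. Park: 0.693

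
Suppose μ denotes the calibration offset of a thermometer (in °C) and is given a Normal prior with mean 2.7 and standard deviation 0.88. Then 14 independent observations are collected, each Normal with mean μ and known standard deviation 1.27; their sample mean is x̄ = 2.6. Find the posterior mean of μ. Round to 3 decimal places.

Posterior mean ≈ 2.613

Prior precision 1/τ₀² = 1/0.88² = 1.29132; data precision n/σ² = 14/1.27² = 8.68002.
Posterior precision = 1.29132 + 8.68002 = 9.97134.
Posterior mean = (1.29132·2.7 + 8.68002·2.6) / 9.97134 = 2.613.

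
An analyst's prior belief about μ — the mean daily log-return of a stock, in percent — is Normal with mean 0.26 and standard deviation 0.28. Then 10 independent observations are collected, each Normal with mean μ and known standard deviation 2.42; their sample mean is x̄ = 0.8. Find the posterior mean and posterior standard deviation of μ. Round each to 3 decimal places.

Posterior mean ≈ 0.324; posterior SD ≈ 0.263

With known σ, the Normal prior is conjugate. Weight on the data is w = (n/σ²)/(n/σ² + 1/τ₀²) = 1.70753/(1.70753+12.7551) = 0.11807.
Posterior mean = w·x̄ + (1−w)·μ₀ = 0.11807·0.8 + 0.88193·0.26 = 0.324. Posterior variance = 1/(1.70753+12.7551) = 0.0691437, so SD = 0.263.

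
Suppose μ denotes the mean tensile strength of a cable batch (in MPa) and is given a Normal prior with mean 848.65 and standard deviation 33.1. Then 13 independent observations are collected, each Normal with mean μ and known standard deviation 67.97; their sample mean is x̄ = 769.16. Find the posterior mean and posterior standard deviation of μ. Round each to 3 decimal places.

Prior precision 1/τ₀² = 1/33.1² = 0.00091273; data precision n/σ² = 13/67.97² = 0.00281390.
Posterior precision = 0.00091273 + 0.00281390 = 0.00372663, giving posterior SD = 1/√0.00372663 = 16.381.
Posterior mean = (0.00091273·848.65 + 0.00281390·769.16) / 0.00372663 = 788.629.

Posterior mean ≈ 788.629; posterior SD ≈ 16.381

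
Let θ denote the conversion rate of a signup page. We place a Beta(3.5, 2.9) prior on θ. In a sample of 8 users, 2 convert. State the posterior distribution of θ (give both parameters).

Observing 2 successes and 6 failures updates Beta(3.5, 2.9) by adding the success and failure counts to the two shape parameters: α = 3.5+2 = 5.5, β = 2.9+6 = 8.9.

Posterior: Beta(5.5, 8.9)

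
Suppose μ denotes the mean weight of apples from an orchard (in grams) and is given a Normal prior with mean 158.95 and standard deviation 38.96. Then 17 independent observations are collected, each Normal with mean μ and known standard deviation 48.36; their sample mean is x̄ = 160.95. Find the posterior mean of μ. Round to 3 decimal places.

With known σ, the Normal prior is conjugate. Weight on the data is w = (n/σ²)/(n/σ² + 1/τ₀²) = 0.00726903/(0.00726903+0.00065881) = 0.91690.
Posterior mean = w·x̄ + (1−w)·μ₀ = 0.91690·160.95 + 0.083101·158.95 = 160.784.

Posterior mean ≈ 160.784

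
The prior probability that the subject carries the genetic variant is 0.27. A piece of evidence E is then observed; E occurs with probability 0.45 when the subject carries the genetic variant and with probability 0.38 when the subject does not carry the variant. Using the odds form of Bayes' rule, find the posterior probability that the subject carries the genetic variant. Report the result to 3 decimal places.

Posterior probability ≈ 0.305

Prior odds = 0.27/(1−0.27) = 0.36986. In log-odds, ln(0.36986) = -0.99462.
Add log likelihood ratio: ln(1.1842) = 0.16908.
Posterior log-odds = -0.82555, so posterior odds = exp(-0.82555) = 0.43800. Converting, P(H|E) = 0.43800/1.4380 = 0.305.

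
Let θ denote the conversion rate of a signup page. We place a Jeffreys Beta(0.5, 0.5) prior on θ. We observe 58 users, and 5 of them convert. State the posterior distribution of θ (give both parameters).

Posterior: Beta(5.5, 53.5)

Observing 5 successes and 53 failures updates Beta(0.5, 0.5) by adding the success and failure counts to the two shape parameters: α = 0.5+5 = 5.5, β = 0.5+53 = 53.5.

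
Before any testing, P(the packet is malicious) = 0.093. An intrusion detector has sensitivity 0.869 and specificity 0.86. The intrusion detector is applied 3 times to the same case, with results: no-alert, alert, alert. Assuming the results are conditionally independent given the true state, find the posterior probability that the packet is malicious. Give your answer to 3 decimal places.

With H the event that the packet is malicious, the joint likelihood of the observed sequence is P(data|H) = 0.131·0.869·0.869 = 0.098926 and P(data|¬H) = 0.86·0.14·0.14 = 0.016856.
Bayes: P(H|data) = 0.093·0.098926 / (0.093·0.098926 + 0.907·0.016856) = 0.0092001/0.024489 = 0.3757.

Posterior P(H) ≈ 0.376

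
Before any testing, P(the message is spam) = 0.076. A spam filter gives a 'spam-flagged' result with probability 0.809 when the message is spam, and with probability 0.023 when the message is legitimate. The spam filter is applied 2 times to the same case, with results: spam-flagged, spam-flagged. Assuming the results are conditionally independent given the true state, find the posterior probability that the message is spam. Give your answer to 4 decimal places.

Posterior P(H) ≈ 0.9903

With H the event that the message is spam, the joint likelihood of the observed sequence is P(data|H) = 0.809·0.809 = 0.65448 and P(data|¬H) = 0.023·0.023 = 0.00052900.
Bayes: P(H|data) = 0.076·0.65448 / (0.076·0.65448 + 0.924·0.00052900) = 0.049741/0.050229 = 0.9903.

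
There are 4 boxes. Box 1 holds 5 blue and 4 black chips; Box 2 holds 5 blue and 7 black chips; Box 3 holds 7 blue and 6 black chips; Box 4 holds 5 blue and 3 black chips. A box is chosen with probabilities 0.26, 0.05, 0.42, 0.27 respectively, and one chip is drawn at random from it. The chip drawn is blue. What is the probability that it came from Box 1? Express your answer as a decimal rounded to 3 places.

P(blue|Box 1) = 0.5556; P(blue|Box 2) = 0.4167; P(blue|Box 3) = 0.5385; P(blue|Box 4) = 0.625.
Prior × likelihood for each source: 0.26·0.5556=0.1444, 0.05·0.4167=0.02083, 0.42·0.5385=0.2262, 0.27·0.625=0.1688. Summing gives P(blue) = 0.56018.
P(Box 1 | blue) = 0.1444 / 0.56018 = 0.258.

Posterior probability ≈ 0.258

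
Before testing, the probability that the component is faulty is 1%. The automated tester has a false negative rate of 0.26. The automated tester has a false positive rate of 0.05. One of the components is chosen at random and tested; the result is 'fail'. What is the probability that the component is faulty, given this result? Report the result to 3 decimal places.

Let H be the event that the component is faulty. P(H) = 0.01, so P(¬H) = 0.99. With E the 'fail' result, P(E|H) = 0.74 and P(E|¬H) = 0.05.
P(E) = 0.74·0.01 + 0.05·0.99 = 0.0074000 + 0.049500 = 0.056900.
By Bayes' theorem, P(H|E) = 0.0074000 / 0.056900 = 0.130.

P(H | E) ≈ 0.130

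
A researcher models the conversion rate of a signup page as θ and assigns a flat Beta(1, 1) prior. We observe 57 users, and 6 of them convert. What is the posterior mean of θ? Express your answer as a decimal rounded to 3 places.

Posterior mean ≈ 0.119

The binomial likelihood is conjugate to the Beta prior: with 6 successes and 51 failures, the posterior is Beta(1+6, 1+51) = Beta(7, 52).
E[θ | data] = 7/(7+52) = 0.119.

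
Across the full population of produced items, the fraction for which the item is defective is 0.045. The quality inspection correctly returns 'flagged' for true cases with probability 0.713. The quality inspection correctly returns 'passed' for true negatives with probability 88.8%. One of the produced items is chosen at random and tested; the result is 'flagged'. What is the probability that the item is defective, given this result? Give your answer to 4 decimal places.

Write H for 'the item is defective'. Prior odds H:¬H = 0.045/0.955 = 0.047120. For the 'flagged' outcome, the likelihood ratio is 0.713/0.112 = 6.3661.
Posterior odds = 0.047120 × 6.3661 = 0.29997, so P(H|E) = 0.29997/(1+0.29997) = 0.2308.

P(H | E) ≈ 0.2308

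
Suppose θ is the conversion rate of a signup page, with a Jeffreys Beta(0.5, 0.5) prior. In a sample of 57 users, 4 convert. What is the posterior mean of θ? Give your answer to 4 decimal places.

Posterior mean ≈ 0.0776

Observing 4 successes and 53 failures updates Beta(0.5, 0.5) by adding the success and failure counts to the two shape parameters: α = 0.5+4 = 4.5, β = 0.5+53 = 53.5.
Posterior mean = α/(α+β) = 4.5/58 = 0.0776.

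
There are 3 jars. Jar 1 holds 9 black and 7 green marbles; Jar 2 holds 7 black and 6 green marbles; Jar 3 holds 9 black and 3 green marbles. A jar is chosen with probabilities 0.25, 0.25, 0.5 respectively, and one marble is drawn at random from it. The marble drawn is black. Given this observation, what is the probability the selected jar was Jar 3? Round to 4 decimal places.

Tabulate prior·likelihood by source: [1] prior 0.25, lik 0.5625, product 0.1406; [2] prior 0.25, lik 0.5385, product 0.1346; [3] prior 0.5, lik 0.75, product 0.3750.
Normalizing constant = 0.65024; the posterior for Jar 3 is its product over the sum, 0.3750/0.65024 = 0.5767.

Posterior probability ≈ 0.5767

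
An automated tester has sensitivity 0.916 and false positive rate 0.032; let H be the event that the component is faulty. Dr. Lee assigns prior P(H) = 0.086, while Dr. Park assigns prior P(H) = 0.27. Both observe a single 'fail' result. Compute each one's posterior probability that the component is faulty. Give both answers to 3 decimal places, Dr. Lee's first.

Dr. Lee: 0.729; Dr. Park: 0.914

The likelihood ratio for a 'fail' result is 0.916/0.032 = 28.625.
Dr. Lee: prior odds 0.086/0.914 = 0.094092; posterior odds 2.6934; posterior probability 0.729.
Dr. Park: prior odds 0.27/0.73 = 0.36986; posterior odds 10.587; posterior probability 0.914.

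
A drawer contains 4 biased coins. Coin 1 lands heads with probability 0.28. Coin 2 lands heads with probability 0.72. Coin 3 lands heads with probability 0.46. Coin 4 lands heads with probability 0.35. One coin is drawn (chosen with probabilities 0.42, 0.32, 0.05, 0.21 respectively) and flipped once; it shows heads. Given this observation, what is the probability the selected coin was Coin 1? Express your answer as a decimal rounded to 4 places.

Posterior probability ≈ 0.2646

P(heads|C1) = 0.28; P(heads|C2) = 0.72; P(heads|C3) = 0.46; P(heads|C4) = 0.35.
Prior × likelihood for each source: 0.42·0.28=0.1176, 0.32·0.72=0.2304, 0.05·0.46=0.02300, 0.21·0.35=0.07350. Summing gives P(heads) = 0.44450.
P(Coin 1 | heads) = 0.1176 / 0.44450 = 0.2646.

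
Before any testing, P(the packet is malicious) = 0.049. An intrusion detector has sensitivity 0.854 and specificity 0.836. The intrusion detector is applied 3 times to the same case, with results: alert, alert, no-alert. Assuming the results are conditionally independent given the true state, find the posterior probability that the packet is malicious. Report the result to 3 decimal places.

Let H be the event that the packet is malicious; start with P(H) = 0.049. P('alert'|H) = 0.854, P('alert'|¬H) = 0.164.
Update on result 1 ('alert'): P(H) ← 0.854·0.0490 / (0.854·0.0490 + 0.164·0.9510) = 0.041846/0.19781 = 0.2115.
Update on result 2 ('alert'): P(H) ← 0.854·0.2115 / (0.854·0.2115 + 0.164·0.7885) = 0.18066/0.30997 = 0.5828.
Update on result 3 ('no-alert'): P(H) ← 0.146·0.5828 / (0.146·0.5828 + 0.836·0.4172) = 0.085094/0.43384 = 0.1961.

Posterior P(H) ≈ 0.196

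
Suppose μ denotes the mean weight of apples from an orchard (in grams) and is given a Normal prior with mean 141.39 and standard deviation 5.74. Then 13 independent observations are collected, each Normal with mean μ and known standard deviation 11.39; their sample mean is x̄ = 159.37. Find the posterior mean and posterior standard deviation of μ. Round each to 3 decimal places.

With known σ, the Normal prior is conjugate. Weight on the data is w = (n/σ²)/(n/σ² + 1/τ₀²) = 0.100207/(0.100207+0.0303512) = 0.76753.
Posterior mean = w·x̄ + (1−w)·μ₀ = 0.76753·159.37 + 0.23247·141.39 = 155.190. Posterior variance = 1/(0.100207+0.0303512) = 7.65945, so SD = 2.768.

Posterior mean ≈ 155.190; posterior SD ≈ 2.768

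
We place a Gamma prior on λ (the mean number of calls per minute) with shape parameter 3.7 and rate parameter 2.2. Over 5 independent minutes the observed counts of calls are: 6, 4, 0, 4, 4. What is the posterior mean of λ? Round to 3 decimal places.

The Poisson likelihood adds the total count to the shape and the number of exposure periods to the rate. Here ∑xᵢ = 18 and n = 5, so shape 3.7→21.7 and rate 2.2→7.2.
Posterior mean = shape/rate = 21.7/7.2 = 3.014.

Posterior mean ≈ 3.014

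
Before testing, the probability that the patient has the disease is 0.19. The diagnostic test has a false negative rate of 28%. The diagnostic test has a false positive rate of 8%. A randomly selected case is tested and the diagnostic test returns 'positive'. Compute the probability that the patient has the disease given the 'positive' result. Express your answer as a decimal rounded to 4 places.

Write H for 'the patient has the disease'. Prior odds H:¬H = 0.19/0.81 = 0.23457. For the 'positive' outcome, the likelihood ratio is 0.72/0.08 = 9.0000.
Posterior odds = 0.23457 × 9.0000 = 2.1111, so P(H|E) = 2.1111/(1+2.1111) = 0.6786.

P(H | E) ≈ 0.6786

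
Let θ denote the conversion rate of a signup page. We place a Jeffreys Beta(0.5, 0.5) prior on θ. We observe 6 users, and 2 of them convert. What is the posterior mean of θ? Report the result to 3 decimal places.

The binomial likelihood is conjugate to the Beta prior: with 2 successes and 4 failures, the posterior is Beta(0.5+2, 0.5+4) = Beta(2.5, 4.5).
E[θ | data] = 2.5/(2.5+4.5) = 0.357.

Posterior mean ≈ 0.357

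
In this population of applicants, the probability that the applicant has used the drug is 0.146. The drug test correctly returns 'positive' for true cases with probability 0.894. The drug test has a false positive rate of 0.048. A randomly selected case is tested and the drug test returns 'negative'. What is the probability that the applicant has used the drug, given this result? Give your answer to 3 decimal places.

Let H be the event that the applicant has used the drug. P(H) = 0.146, so P(¬H) = 0.854. With E the 'negative' result, P(E|H) = 0.106 and P(E|¬H) = 0.952.
P(E) = 0.106·0.146 + 0.952·0.854 = 0.015476 + 0.81301 = 0.82848.
By Bayes' theorem, P(H|E) = 0.015476 / 0.82848 = 0.019.

P(H | E) ≈ 0.019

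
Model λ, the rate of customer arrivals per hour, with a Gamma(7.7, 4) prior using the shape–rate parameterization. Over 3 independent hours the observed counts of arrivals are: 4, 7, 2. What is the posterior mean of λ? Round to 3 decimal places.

Posterior mean ≈ 2.957

The Poisson likelihood adds the total count to the shape and the number of exposure periods to the rate. Here ∑xᵢ = 13 and n = 3, so shape 7.7→20.7 and rate 4→7.
Posterior mean = shape/rate = 20.7/7 = 2.957.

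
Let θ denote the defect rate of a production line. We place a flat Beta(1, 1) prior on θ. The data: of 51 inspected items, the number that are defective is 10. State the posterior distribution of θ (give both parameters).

The binomial likelihood is conjugate to the Beta prior: with 10 successes and 41 failures, the posterior is Beta(1+10, 1+41) = Beta(11, 42).

Posterior: Beta(11, 42)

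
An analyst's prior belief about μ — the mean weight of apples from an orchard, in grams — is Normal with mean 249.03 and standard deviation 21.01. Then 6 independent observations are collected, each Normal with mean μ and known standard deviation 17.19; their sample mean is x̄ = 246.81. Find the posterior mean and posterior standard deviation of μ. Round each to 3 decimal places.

Prior precision 1/τ₀² = 1/21.01² = 0.00226542; data precision n/σ² = 6/17.19² = 0.0203048.
Posterior precision = 0.00226542 + 0.0203048 = 0.0225703, giving posterior SD = 1/√0.0225703 = 6.656.
Posterior mean = (0.00226542·249.03 + 0.0203048·246.81) / 0.0225703 = 247.033.

Posterior mean ≈ 247.033; posterior SD ≈ 6.656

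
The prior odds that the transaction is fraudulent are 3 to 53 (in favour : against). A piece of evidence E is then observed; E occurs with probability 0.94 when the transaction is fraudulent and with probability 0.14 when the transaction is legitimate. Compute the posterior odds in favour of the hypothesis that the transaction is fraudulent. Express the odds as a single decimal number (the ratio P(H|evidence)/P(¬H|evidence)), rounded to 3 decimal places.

Prior odds = 3/53 = 0.056604.
Likelihood ratio for E = 0.94/0.14 = 6.7143.
Posterior odds = prior odds × LR = 0.38005.

Posterior odds ≈ 0.380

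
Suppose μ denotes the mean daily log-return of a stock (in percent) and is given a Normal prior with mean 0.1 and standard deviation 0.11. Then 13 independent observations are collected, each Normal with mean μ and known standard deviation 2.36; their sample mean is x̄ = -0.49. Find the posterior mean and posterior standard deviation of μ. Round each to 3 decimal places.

Posterior mean ≈ 0.084; posterior SD ≈ 0.108

Prior precision 1/τ₀² = 1/0.11² = 82.6446; data precision n/σ² = 13/2.36² = 2.33410.
Posterior precision = 82.6446 + 2.33410 = 84.9787, giving posterior SD = 1/√84.9787 = 0.108.
Posterior mean = (82.6446·0.1 + 2.33410·-0.49) / 84.9787 = 0.084.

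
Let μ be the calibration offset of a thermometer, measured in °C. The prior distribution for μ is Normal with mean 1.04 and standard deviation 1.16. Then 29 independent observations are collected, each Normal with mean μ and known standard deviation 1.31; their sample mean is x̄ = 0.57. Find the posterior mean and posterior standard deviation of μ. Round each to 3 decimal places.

Posterior mean ≈ 0.590; posterior SD ≈ 0.238

With known σ, the Normal prior is conjugate. Weight on the data is w = (n/σ²)/(n/σ² + 1/τ₀²) = 16.8988/(16.8988+0.743163) = 0.95788.
Posterior mean = w·x̄ + (1−w)·μ₀ = 0.95788·0.57 + 0.042125·1.04 = 0.590. Posterior variance = 1/(16.8988+0.743163) = 0.0566831, so SD = 0.238.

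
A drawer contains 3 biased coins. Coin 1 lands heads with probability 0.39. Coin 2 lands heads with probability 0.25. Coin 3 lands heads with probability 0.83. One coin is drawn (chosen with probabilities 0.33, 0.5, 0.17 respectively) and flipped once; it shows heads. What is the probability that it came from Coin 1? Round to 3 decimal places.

Posterior probability ≈ 0.326

Tabulate prior·likelihood by source: [1] prior 0.33, lik 0.39, product 0.1287; [2] prior 0.5, lik 0.25, product 0.1250; [3] prior 0.17, lik 0.83, product 0.1411.
Normalizing constant = 0.39480; the posterior for Coin 1 is its product over the sum, 0.1287/0.39480 = 0.326.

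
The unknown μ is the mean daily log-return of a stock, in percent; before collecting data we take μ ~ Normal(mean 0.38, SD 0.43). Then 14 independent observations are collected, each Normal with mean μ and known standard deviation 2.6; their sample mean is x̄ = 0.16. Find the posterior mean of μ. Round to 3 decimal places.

Posterior mean ≈ 0.319

Prior precision 1/τ₀² = 1/0.43² = 5.40833; data precision n/σ² = 14/2.6² = 2.07101.
Posterior precision = 5.40833 + 2.07101 = 7.47933.
Posterior mean = (5.40833·0.38 + 2.07101·0.16) / 7.47933 = 0.319.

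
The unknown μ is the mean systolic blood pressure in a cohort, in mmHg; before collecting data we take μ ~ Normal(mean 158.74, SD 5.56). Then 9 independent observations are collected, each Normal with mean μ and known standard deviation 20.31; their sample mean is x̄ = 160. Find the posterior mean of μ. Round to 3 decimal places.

Prior precision 1/τ₀² = 1/5.56² = 0.0323482; data precision n/σ² = 9/20.31² = 0.0218184.
Posterior precision = 0.0323482 + 0.0218184 = 0.0541666.
Posterior mean = (0.0323482·158.74 + 0.0218184·160) / 0.0541666 = 159.248.

Posterior mean ≈ 159.248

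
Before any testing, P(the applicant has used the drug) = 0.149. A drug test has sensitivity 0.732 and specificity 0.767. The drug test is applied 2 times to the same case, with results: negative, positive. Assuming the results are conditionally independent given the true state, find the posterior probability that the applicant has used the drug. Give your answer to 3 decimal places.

With H the event that the applicant has used the drug, the joint likelihood of the observed sequence is P(data|H) = 0.268·0.732 = 0.19618 and P(data|¬H) = 0.767·0.233 = 0.17871.
Bayes: P(H|data) = 0.149·0.19618 / (0.149·0.19618 + 0.851·0.17871) = 0.029230/0.18131 = 0.1612.

Posterior P(H) ≈ 0.161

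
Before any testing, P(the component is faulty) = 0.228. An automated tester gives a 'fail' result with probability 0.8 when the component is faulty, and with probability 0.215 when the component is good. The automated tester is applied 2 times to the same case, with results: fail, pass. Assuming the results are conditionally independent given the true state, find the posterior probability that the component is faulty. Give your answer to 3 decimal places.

Let H be the event that the component is faulty; start with P(H) = 0.228. P('fail'|H) = 0.8, P('fail'|¬H) = 0.215.
Update on result 1 ('fail'): P(H) ← 0.8·0.2280 / (0.8·0.2280 + 0.215·0.7720) = 0.18240/0.34838 = 0.5236.
Update on result 2 ('pass'): P(H) ← 0.2·0.5236 / (0.2·0.5236 + 0.785·0.4764) = 0.10471/0.47871 = 0.2187.

Posterior P(H) ≈ 0.219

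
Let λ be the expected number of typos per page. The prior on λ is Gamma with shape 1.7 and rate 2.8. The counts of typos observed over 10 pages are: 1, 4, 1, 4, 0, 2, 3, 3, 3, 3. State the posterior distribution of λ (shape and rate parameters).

Posterior: Gamma(shape=25.7, rate=12.8)

The Poisson likelihood adds the total count to the shape and the number of exposure periods to the rate. Here ∑xᵢ = 24 and n = 10, so shape 1.7→25.7 and rate 2.8→12.8.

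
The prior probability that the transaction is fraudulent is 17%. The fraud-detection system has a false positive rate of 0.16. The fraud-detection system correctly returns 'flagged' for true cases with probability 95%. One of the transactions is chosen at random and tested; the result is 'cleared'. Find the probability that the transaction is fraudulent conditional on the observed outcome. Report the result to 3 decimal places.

P(H | E) ≈ 0.012

Write H for 'the transaction is fraudulent'. Prior odds H:¬H = 0.17/0.83 = 0.20482. For the 'cleared' outcome, the likelihood ratio is 0.05/0.84 = 0.059524.
Posterior odds = 0.20482 × 0.059524 = 0.012192, so P(H|E) = 0.012192/(1+0.012192) = 0.012.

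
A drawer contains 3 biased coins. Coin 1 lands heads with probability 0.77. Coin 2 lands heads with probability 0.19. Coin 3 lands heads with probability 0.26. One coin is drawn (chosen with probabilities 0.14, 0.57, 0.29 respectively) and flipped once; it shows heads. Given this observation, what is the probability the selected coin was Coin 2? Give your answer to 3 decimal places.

Tabulate prior·likelihood by source: [1] prior 0.14, lik 0.77, product 0.1078; [2] prior 0.57, lik 0.19, product 0.1083; [3] prior 0.29, lik 0.26, product 0.07540.
Normalizing constant = 0.29150; the posterior for Coin 2 is its product over the sum, 0.1083/0.29150 = 0.372.

Posterior probability ≈ 0.372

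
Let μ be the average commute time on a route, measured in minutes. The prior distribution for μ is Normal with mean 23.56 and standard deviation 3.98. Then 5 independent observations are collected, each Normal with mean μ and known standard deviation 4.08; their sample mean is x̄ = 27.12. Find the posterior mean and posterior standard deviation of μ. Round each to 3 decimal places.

Prior precision 1/τ₀² = 1/3.98² = 0.0631297; data precision n/σ² = 5/4.08² = 0.300365.
Posterior precision = 0.0631297 + 0.300365 = 0.363495, giving posterior SD = 1/√0.363495 = 1.659.
Posterior mean = (0.0631297·23.56 + 0.300365·27.12) / 0.363495 = 26.502.

Posterior mean ≈ 26.502; posterior SD ≈ 1.659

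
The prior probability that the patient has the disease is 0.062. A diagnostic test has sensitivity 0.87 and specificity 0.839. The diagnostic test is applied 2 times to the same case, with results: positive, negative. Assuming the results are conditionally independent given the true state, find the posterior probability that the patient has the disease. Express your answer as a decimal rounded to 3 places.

Posterior P(H) ≈ 0.052

Let H be the event that the patient has the disease; start with P(H) = 0.062. P('positive'|H) = 0.87, P('positive'|¬H) = 0.161.
Update on result 1 ('positive'): P(H) ← 0.87·0.0620 / (0.87·0.0620 + 0.161·0.9380) = 0.053940/0.20496 = 0.2632.
Update on result 2 ('negative'): P(H) ← 0.13·0.2632 / (0.13·0.2632 + 0.839·0.7368) = 0.034213/0.65241 = 0.0524.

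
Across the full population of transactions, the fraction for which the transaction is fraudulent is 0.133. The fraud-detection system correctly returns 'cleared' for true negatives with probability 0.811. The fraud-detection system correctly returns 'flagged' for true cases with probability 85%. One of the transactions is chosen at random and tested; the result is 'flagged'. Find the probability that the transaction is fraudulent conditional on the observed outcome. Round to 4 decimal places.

Let H be the event that the transaction is fraudulent. P(H) = 0.133, so P(¬H) = 0.867. With E the 'flagged' result, P(E|H) = 0.85 and P(E|¬H) = 0.189.
P(E) = 0.85·0.133 + 0.189·0.867 = 0.11305 + 0.16386 = 0.27691.
By Bayes' theorem, P(H|E) = 0.11305 / 0.27691 = 0.4083.

P(H | E) ≈ 0.4083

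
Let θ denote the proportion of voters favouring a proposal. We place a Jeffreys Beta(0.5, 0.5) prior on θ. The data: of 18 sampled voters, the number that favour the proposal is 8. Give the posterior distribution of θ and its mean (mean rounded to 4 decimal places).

Observing 8 successes and 10 failures updates Beta(0.5, 0.5) by adding the success and failure counts to the two shape parameters: α = 0.5+8 = 8.5, β = 0.5+10 = 10.5.
Posterior mean = α/(α+β) = 8.5/19 = 0.4474.

Posterior: Beta(8.5, 10.5); mean ≈ 0.4474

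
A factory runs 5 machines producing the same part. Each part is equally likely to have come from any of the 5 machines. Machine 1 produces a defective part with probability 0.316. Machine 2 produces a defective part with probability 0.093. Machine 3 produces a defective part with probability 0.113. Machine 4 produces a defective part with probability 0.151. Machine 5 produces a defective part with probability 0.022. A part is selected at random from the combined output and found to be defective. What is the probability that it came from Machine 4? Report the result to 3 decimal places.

Posterior probability ≈ 0.217

P(defective|M1) = 0.316; P(defective|M2) = 0.093; P(defective|M3) = 0.113; P(defective|M4) = 0.151; P(defective|M5) = 0.022.
Prior × likelihood for each source: 0.2·0.316=0.06320, 0.2·0.093=0.01860, 0.2·0.113=0.02260, 0.2·0.151=0.03020, 0.2·0.022=0.004400. Summing gives P(defective) = 0.13900.
P(Machine 4 | defective) = 0.03020 / 0.13900 = 0.217.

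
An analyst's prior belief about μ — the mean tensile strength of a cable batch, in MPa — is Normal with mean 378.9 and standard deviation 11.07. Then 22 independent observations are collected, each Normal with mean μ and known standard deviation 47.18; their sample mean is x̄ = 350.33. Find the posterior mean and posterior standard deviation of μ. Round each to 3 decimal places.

Prior precision 1/τ₀² = 1/11.07² = 0.00816027; data precision n/σ² = 22/47.18² = 0.00988341.
Posterior precision = 0.00816027 + 0.00988341 = 0.0180437, giving posterior SD = 1/√0.0180437 = 7.445.
Posterior mean = (0.00816027·378.9 + 0.00988341·350.33) / 0.0180437 = 363.251.

Posterior mean ≈ 363.251; posterior SD ≈ 7.445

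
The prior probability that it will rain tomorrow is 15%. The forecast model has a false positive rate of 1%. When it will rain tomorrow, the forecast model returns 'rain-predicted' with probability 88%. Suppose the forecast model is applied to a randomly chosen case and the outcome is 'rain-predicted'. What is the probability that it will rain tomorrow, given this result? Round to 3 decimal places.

P(H | E) ≈ 0.940

Let H be the event that it will rain tomorrow. P(H) = 0.15, so P(¬H) = 0.85. With E the 'rain-predicted' result, P(E|H) = 0.88 and P(E|¬H) = 0.01.
P(E) = 0.88·0.15 + 0.01·0.85 = 0.13200 + 0.0085000 = 0.14050.
By Bayes' theorem, P(H|E) = 0.13200 / 0.14050 = 0.940.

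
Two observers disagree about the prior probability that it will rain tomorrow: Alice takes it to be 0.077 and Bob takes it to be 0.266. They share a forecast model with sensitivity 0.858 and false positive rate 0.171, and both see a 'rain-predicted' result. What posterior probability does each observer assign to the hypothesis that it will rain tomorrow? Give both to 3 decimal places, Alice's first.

Alice: 0.295; Bob: 0.645

The likelihood ratio for a 'rain-predicted' result is 0.858/0.171 = 5.0175.
Alice: prior odds 0.077/0.923 = 0.083424; posterior odds 0.41858; posterior probability 0.295.
Bob: prior odds 0.266/0.734 = 0.36240; posterior odds 1.8183; posterior probability 0.645.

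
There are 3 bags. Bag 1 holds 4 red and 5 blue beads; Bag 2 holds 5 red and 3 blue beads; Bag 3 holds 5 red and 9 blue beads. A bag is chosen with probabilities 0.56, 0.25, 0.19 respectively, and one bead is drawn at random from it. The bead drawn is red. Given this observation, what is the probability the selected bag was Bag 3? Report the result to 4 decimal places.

Posterior probability ≈ 0.1435

P(red|Bag 1) = 0.4444; P(red|Bag 2) = 0.625; P(red|Bag 3) = 0.3571.
Prior × likelihood for each source: 0.56·0.4444=0.2489, 0.25·0.625=0.1562, 0.19·0.3571=0.06786. Summing gives P(red) = 0.47300.
P(Bag 3 | red) = 0.06786 / 0.47300 = 0.1435.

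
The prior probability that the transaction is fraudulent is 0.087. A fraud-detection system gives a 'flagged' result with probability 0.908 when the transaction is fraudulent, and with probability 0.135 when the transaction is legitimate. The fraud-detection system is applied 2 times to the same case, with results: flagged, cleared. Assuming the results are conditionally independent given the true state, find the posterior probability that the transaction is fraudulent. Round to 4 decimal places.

With H the event that the transaction is fraudulent, the joint likelihood of the observed sequence is P(data|H) = 0.908·0.092 = 0.083536 and P(data|¬H) = 0.135·0.865 = 0.11678.
Bayes: P(H|data) = 0.087·0.083536 / (0.087·0.083536 + 0.913·0.11678) = 0.0072676/0.11388 = 0.0638.

Posterior P(H) ≈ 0.0638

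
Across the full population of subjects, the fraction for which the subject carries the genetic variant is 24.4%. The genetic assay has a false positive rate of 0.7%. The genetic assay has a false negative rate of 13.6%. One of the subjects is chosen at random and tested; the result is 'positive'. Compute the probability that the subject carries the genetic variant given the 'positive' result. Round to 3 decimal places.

Write H for 'the subject carries the genetic variant'. Prior odds H:¬H = 0.244/0.756 = 0.32275. For the 'positive' outcome, the likelihood ratio is 0.864/0.007 = 123.43.
Posterior odds = 0.32275 × 123.43 = 39.837, so P(H|E) = 39.837/(1+39.837) = 0.976.

P(H | E) ≈ 0.976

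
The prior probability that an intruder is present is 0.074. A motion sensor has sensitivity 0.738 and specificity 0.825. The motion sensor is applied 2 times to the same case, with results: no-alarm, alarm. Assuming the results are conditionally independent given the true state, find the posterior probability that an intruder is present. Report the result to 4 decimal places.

Let H be the event that an intruder is present; start with P(H) = 0.074. P('alarm'|H) = 0.738, P('alarm'|¬H) = 0.175.
Update on result 1 ('no-alarm'): P(H) ← 0.262·0.0740 / (0.262·0.0740 + 0.825·0.9260) = 0.019388/0.78334 = 0.0248.
Update on result 2 ('alarm'): P(H) ← 0.738·0.0248 / (0.738·0.0248 + 0.175·0.9752) = 0.018266/0.18893 = 0.0967.

Posterior P(H) ≈ 0.0967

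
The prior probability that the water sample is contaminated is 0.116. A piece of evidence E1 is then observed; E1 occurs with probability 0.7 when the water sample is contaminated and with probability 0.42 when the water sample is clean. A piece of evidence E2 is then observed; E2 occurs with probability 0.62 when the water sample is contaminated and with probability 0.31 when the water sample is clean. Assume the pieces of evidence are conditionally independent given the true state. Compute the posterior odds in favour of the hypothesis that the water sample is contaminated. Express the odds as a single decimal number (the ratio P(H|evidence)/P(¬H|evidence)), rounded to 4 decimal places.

Prior odds = 0.116/(1−0.116) = 0.13122. In log-odds, ln(0.13122) = -2.0309.
Add log likelihood ratios: ln(1.6667) + ln(2.0000) = 1.2040.
Posterior log-odds = -0.82689, so posterior odds = exp(-0.82689) = 0.43741.

Posterior odds ≈ 0.4374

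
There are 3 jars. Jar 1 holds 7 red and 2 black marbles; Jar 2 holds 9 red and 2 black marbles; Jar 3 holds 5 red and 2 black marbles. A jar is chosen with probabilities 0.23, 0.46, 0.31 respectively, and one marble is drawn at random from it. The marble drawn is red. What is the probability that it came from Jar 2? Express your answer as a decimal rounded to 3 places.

P(red|Jar 1) = 0.7778; P(red|Jar 2) = 0.8182; P(red|Jar 3) = 0.7143.
Prior × likelihood for each source: 0.23·0.7778=0.1789, 0.46·0.8182=0.3764, 0.31·0.7143=0.2214. Summing gives P(red) = 0.77668.
P(Jar 2 | red) = 0.3764 / 0.77668 = 0.485.

Posterior probability ≈ 0.485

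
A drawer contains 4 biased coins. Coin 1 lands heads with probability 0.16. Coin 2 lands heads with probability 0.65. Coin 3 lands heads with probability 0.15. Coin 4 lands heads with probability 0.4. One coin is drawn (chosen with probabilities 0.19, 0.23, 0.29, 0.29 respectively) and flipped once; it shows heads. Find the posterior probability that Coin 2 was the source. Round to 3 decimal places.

P(heads|C1) = 0.16; P(heads|C2) = 0.65; P(heads|C3) = 0.15; P(heads|C4) = 0.4.
Prior × likelihood for each source: 0.19·0.16=0.03040, 0.23·0.65=0.1495, 0.29·0.15=0.04350, 0.29·0.4=0.1160. Summing gives P(heads) = 0.33940.
P(Coin 2 | heads) = 0.1495 / 0.33940 = 0.440.

Posterior probability ≈ 0.440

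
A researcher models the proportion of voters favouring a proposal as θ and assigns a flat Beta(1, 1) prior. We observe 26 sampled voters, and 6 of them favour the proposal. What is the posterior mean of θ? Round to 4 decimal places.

Posterior mean ≈ 0.2500

The binomial likelihood is conjugate to the Beta prior: with 6 successes and 20 failures, the posterior is Beta(1+6, 1+20) = Beta(7, 21).
Posterior mean = α/(α+β) = 7/28 = 0.2500.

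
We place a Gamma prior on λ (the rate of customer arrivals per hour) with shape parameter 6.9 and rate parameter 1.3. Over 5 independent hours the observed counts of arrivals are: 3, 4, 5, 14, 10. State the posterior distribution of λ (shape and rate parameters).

The Poisson likelihood adds the total count to the shape and the number of exposure periods to the rate. Here ∑xᵢ = 36 and n = 5, so shape 6.9→42.9 and rate 1.3→6.3.

Posterior: Gamma(shape=42.9, rate=6.3)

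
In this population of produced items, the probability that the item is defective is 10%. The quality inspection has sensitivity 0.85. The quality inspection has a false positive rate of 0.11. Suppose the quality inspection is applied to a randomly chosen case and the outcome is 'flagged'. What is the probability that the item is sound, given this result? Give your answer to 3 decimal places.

P(¬H | E) ≈ 0.538

Write H for 'the item is defective'. Prior odds H:¬H = 0.1/0.9 = 0.11111. For the 'flagged' outcome, the likelihood ratio is 0.85/0.11 = 7.7273.
Posterior odds = 0.11111 × 7.7273 = 0.85859, so P(H|E) = 0.85859/(1+0.85859) = 0.462. Then P(¬H|E) = 1 − 0.462 = 0.538.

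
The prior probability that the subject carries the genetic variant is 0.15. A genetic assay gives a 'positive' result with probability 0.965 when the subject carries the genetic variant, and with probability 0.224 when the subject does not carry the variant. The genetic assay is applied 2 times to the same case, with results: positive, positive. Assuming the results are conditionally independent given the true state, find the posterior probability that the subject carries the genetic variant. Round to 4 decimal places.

Posterior P(H) ≈ 0.7661

With H the event that the subject carries the genetic variant, the joint likelihood of the observed sequence is P(data|H) = 0.965·0.965 = 0.93122 and P(data|¬H) = 0.224·0.224 = 0.050176.
Bayes: P(H|data) = 0.15·0.93122 / (0.15·0.93122 + 0.85·0.050176) = 0.13968/0.18233 = 0.7661.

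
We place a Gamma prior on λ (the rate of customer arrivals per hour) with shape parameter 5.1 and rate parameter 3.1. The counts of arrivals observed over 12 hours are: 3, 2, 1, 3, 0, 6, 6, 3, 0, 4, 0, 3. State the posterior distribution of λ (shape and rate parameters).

Posterior: Gamma(shape=36.1, rate=15.1)

The Poisson likelihood adds the total count to the shape and the number of exposure periods to the rate. Here ∑xᵢ = 31 and n = 12, so shape 5.1→36.1 and rate 3.1→15.1.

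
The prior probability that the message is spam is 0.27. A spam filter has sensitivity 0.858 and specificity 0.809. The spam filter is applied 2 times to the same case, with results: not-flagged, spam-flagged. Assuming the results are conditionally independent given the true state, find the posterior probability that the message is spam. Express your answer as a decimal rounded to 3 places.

Posterior P(H) ≈ 0.226

With H the event that the message is spam, the joint likelihood of the observed sequence is P(data|H) = 0.142·0.858 = 0.12184 and P(data|¬H) = 0.809·0.191 = 0.15452.
Bayes: P(H|data) = 0.27·0.12184 / (0.27·0.12184 + 0.73·0.15452) = 0.032896/0.14569 = 0.2258.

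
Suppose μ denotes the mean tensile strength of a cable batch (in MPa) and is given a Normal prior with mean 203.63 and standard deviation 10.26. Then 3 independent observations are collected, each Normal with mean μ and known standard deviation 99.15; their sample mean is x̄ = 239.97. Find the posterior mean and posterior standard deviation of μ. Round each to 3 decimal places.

With known σ, the Normal prior is conjugate. Weight on the data is w = (n/σ²)/(n/σ² + 1/τ₀²) = 0.00030517/(0.00030517+0.00949960) = 0.031124.
Posterior mean = w·x̄ + (1−w)·μ₀ = 0.031124·239.97 + 0.96888·203.63 = 204.761. Posterior variance = 1/(0.00030517+0.00949960) = 101.991, so SD = 10.099.

Posterior mean ≈ 204.761; posterior SD ≈ 10.099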